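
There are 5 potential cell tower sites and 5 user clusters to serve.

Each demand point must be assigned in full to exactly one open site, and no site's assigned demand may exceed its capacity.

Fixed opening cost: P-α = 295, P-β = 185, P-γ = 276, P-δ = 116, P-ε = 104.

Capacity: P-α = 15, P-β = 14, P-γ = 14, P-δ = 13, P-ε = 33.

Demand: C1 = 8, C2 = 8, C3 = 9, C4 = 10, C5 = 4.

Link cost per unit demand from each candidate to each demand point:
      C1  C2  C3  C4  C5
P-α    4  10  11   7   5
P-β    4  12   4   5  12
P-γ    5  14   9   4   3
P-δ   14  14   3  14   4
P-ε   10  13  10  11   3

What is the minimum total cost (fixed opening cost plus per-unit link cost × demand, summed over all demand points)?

Open {P-δ, P-ε}; cheapest assignment that respects the capacities:
  P-δ (cap 13, load 9): C3 — cost 9×3 = 27
  P-ε (cap 33, load 30): C1, C2, C4, C5 — cost 8×10 + 8×13 + 10×11 + 4×3 = 306
  Shipping 333, fixed 220 → total 553.
  Any other capacity-feasible assignment to {P-δ, P-ε} ships for at least 333.
Compare {P-β, P-ε}: its best feasible assignment gives total 625.
Compare {P-β, P-δ, P-ε}: its best feasible assignment gives total 678.
Every other set of open sites that can feasibly serve all demand totals ≥ 625 even under its best assignment. Minimum: 553.

553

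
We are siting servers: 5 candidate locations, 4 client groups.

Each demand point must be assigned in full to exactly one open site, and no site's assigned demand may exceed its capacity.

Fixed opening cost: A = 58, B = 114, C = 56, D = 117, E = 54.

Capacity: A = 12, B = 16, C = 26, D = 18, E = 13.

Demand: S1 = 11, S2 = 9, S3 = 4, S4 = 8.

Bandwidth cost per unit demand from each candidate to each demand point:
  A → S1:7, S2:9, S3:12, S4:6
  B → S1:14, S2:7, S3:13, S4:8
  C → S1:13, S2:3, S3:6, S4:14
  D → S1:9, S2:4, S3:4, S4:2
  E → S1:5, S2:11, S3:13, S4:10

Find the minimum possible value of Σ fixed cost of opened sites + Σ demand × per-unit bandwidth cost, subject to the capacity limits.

Open {A, C, E}; cheapest assignment that respects the capacities:
  A (cap 12, load 8): S4 — cost 8×6 = 48
  C (cap 26, load 13): S2, S3 — cost 9×3 + 4×6 = 51
  E (cap 13, load 11): S1 — cost 11×5 = 55
  Shipping 154, fixed 168 → total 322.
  Any other capacity-feasible assignment to {A, C, E} ships for at least 154.
Compare {C, E}: its best feasible assignment gives total 328.
Compare {C, D, E}: its best feasible assignment gives total 341.
Every other set of open sites that can feasibly serve all demand totals ≥ 328 even under its best assignment. Minimum: 322.

322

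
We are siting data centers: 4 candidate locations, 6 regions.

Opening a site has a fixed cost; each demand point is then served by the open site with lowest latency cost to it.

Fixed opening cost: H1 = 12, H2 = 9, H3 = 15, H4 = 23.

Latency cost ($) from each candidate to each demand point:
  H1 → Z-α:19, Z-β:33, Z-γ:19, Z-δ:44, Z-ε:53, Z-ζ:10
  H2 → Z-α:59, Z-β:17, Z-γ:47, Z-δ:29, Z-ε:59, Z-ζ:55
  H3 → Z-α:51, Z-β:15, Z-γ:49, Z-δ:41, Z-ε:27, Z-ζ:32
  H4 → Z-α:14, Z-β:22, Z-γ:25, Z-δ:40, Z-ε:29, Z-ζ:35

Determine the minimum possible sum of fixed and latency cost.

155

Open {H1, H2, H3}: assign each demand point to its cheapest open site.
  Z-α→H1 19, Z-β→H3 15, Z-γ→H1 19, Z-δ→H2 29, Z-ε→H3 27, Z-ζ→H1 10
  latency cost 119, fixed 36 → total 155.
Compare {H1, H3}: latency cost 131 + fixed 27 = 158.
Compare {H1, H2, H4}: latency cost 118 + fixed 44 = 162.
Compare {H1, H2}: latency cost 147 + fixed 21 = 168.
All other subsets cost ≥ 158. Minimum total cost: 155.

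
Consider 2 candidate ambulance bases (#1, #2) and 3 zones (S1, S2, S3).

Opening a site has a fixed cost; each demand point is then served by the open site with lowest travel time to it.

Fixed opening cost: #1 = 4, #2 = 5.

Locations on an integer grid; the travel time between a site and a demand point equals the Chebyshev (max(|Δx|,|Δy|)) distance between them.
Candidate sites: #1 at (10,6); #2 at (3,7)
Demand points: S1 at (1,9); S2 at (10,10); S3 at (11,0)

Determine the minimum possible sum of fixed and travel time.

21

Open {#1, #2}: assign each demand point to its cheapest open site.
  S1→#2 2, S2→#1 4, S3→#1 6
  travel time 12, fixed 9 → total 21.
Compare {#2}: travel time 17 + fixed 5 = 22.
Compare {#1}: travel time 19 + fixed 4 = 23.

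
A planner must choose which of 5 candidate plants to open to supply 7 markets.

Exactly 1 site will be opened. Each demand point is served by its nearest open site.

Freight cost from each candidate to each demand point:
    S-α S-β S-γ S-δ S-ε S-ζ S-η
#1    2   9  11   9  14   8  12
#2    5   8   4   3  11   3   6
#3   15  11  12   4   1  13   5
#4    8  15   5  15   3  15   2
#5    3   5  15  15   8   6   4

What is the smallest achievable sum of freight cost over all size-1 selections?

40

Open {#2}.
  S-α→#2 5, S-β→#2 8, S-γ→#2 4, S-δ→#2 3, S-ε→#2 11, S-ζ→#2 3, S-η→#2 6  ⇒ total 40.
Compare {#5}: total 56.
Compare {#3}: total 61.
No size-1 selection does better; minimum is 40.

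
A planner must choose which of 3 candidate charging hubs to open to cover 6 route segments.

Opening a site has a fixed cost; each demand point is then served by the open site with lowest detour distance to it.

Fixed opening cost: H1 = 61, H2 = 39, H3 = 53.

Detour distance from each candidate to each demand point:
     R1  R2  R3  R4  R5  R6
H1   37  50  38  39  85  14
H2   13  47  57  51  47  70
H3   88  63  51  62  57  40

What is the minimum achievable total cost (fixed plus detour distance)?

Open {H1, H2}: assign each demand point to its cheapest open site.
  R1→H2 13, R2→H2 47, R3→H1 38, R4→H1 39, R5→H2 47, R6→H1 14
  detour distance 198, fixed 100 → total 298.
Compare {H1}: detour distance 263 + fixed 61 = 324.
Compare {H2}: detour distance 285 + fixed 39 = 324.
Compare {H2, H3}: detour distance 249 + fixed 92 = 341.
All other subsets cost ≥ 324. Minimum total cost: 298.

298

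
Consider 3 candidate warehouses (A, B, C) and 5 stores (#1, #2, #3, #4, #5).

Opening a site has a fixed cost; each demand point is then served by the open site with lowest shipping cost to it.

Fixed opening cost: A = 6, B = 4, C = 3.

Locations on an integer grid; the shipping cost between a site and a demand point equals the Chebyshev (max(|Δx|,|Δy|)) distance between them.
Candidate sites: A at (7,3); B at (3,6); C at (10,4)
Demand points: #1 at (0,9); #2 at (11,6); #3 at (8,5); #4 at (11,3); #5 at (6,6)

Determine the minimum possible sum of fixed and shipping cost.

Open {B, C}: assign each demand point to its cheapest open site.
  #1→B 3, #2→C 2, #3→C 2, #4→C 1, #5→B 3
  shipping cost 11, fixed 7 → total 18.
Compare {C}: shipping cost 19 + fixed 3 = 22.
Compare {A, C}: shipping cost 15 + fixed 9 = 24.
Compare {A, B, C}: shipping cost 11 + fixed 13 = 24.
All other subsets cost ≥ 22. Minimum total cost: 18.

18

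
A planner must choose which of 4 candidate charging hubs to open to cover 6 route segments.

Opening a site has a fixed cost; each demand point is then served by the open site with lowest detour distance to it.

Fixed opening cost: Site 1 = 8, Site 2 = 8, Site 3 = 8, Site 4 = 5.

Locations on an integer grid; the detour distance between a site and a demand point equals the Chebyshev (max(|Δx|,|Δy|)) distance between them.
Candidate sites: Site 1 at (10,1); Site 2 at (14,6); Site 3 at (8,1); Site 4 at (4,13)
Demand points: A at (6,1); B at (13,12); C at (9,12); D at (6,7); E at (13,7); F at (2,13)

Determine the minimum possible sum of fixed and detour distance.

41

Open {Site 2, Site 4}: assign each demand point to its cheapest open site.
  A→Site 2 8, B→Site 2 6, C→Site 4 5, D→Site 4 6, E→Site 2 1, F→Site 4 2
  detour distance 28, fixed 13 → total 41.
Compare {Site 3, Site 4}: detour distance 30 + fixed 13 = 43.
Compare {Site 2, Site 3, Site 4}: detour distance 22 + fixed 21 = 43.
Compare {Site 1, Site 4}: detour distance 32 + fixed 13 = 45.
All other subsets cost ≥ 43. Minimum total cost: 41.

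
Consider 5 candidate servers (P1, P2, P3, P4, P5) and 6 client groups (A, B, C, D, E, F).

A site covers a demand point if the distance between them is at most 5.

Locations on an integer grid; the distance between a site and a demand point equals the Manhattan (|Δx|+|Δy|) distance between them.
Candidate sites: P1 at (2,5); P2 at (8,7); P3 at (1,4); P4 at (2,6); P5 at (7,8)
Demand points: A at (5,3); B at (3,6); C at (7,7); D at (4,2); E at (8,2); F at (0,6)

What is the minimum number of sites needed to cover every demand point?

Coverage sets (demand points within 5 of each site):
  P1: {A, B, D, F}
  P2: {C, E}
  P3: {A, B, D, F}
  P4: {B, F}
  P5: {C}
No single site covers all 6 demand points.
But {P1, P2} covers everything, so the minimum is 2.

2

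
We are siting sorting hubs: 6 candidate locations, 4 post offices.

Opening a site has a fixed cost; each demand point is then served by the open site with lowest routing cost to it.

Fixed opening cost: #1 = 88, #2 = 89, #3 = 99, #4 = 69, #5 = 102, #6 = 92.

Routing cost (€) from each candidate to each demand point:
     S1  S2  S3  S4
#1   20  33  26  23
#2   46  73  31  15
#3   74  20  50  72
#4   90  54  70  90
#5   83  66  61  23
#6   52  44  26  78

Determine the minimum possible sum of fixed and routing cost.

190

Open {#1}: assign each demand point to its cheapest open site.
  S1→#1 20, S2→#1 33, S3→#1 26, S4→#1 23
  routing cost 102, fixed 88 → total 190.
Compare {#2}: routing cost 165 + fixed 89 = 254.
Compare {#1, #4}: routing cost 102 + fixed 157 = 259.
Compare {#1, #2}: routing cost 94 + fixed 177 = 271.
All other subsets cost ≥ 254. Minimum total cost: 190.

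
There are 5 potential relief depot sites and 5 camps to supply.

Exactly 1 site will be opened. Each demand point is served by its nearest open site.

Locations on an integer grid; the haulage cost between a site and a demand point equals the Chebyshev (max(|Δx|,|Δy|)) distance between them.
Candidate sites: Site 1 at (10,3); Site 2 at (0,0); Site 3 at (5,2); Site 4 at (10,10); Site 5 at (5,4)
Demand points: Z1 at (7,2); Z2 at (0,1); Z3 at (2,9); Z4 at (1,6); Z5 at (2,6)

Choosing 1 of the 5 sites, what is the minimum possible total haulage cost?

Open {Site 5}.
  Z1→Site 5 2, Z2→Site 5 5, Z3→Site 5 5, Z4→Site 5 4, Z5→Site 5 3  ⇒ total 19.
Compare {Site 3}: total 22.
Compare {Site 2}: total 29.
No size-1 selection does better; minimum is 19.

19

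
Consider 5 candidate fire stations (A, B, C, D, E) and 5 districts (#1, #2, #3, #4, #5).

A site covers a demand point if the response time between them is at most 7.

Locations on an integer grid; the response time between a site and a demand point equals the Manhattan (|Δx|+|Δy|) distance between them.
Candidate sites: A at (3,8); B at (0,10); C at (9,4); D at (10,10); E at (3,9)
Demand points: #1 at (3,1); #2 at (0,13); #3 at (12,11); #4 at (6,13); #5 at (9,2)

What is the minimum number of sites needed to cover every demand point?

Coverage sets (demand points within 7 of each site):
  A: {#1}
  B: {#2}
  C: {#5}
  D: {#3, #4}
  E: {#2, #4}
No 3 sites suffice: every size-3 union leaves at least one demand point uncovered.
But {A, B, C, D} covers everything, so the minimum is 4.

4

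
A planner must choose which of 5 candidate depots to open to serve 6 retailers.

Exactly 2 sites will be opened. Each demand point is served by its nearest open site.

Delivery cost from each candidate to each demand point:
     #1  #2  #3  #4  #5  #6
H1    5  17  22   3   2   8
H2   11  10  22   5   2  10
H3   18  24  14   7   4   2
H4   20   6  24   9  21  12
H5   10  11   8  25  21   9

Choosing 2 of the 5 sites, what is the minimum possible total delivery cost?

Open {H1, H5}.
  #1→H1 5, #2→H5 11, #3→H5 8, #4→H1 3, #5→H1 2, #6→H1 8  ⇒ total 37.
Compare {H3, H5}: total 42.
Compare {H1, H3}: total 43.
No size-2 selection does better; minimum is 37.

37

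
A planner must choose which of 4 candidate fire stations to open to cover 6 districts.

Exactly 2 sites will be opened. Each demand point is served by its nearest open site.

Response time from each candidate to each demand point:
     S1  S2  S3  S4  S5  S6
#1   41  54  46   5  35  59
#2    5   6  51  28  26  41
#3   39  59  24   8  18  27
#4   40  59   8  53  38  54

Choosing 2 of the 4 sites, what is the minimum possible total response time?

88

Open {#2, #3}.
  S1→#2 5, S2→#2 6, S3→#3 24, S4→#3 8, S5→#3 18, S6→#3 27  ⇒ total 88.
Compare {#2, #4}: total 114.
Compare {#1, #2}: total 129.
No size-2 selection does better; minimum is 88.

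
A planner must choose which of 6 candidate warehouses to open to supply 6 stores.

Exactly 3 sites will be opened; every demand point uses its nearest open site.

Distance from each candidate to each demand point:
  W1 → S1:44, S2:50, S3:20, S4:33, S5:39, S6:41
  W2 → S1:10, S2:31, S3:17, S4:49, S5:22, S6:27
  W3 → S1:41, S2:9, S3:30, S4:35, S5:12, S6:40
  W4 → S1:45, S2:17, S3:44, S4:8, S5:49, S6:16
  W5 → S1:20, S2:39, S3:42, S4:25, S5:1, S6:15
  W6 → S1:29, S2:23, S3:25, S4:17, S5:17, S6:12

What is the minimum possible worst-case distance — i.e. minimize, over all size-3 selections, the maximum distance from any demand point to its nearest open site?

Open {W2, W3, W4}.
  Farthest demand point is S3 at distance 17 (to W2); all others are ≤ 17.
With {W2, W3, W6} the worst case is 17.
With {W2, W4, W5} the worst case is 17.
No size-3 selection achieves below 17.

17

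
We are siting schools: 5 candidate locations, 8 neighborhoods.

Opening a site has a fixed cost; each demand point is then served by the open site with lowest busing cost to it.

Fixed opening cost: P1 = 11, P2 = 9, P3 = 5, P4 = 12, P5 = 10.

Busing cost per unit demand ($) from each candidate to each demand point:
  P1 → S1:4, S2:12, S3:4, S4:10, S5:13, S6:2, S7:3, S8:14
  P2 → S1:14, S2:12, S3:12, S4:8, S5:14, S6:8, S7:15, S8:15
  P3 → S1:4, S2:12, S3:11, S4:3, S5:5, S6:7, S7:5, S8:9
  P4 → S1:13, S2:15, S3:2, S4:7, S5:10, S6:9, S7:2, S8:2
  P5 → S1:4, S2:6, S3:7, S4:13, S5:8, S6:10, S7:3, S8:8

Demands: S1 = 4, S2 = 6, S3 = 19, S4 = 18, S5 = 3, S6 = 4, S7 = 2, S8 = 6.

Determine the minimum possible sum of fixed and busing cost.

Open {P1, P3, P4, P5}: assign each demand point to its cheapest open site.
  S1→P1 4×4=16, S2→P5 6×6=36, S3→P4 19×2=38, S4→P3 18×3=54, S5→P3 3×5=15, S6→P1 4×2=8, S7→P4 2×2=4, S8→P4 6×2=12
  busing cost 183, fixed 38 → total 221.
Compare {P3, P4, P5}: busing cost 203 + fixed 27 = 230.
Compare {P1, P2, P3, P4, P5}: busing cost 183 + fixed 47 = 230.
Compare {P2, P3, P4, P5}: busing cost 203 + fixed 36 = 239.
All other subsets cost ≥ 230. Minimum total cost: 221.

221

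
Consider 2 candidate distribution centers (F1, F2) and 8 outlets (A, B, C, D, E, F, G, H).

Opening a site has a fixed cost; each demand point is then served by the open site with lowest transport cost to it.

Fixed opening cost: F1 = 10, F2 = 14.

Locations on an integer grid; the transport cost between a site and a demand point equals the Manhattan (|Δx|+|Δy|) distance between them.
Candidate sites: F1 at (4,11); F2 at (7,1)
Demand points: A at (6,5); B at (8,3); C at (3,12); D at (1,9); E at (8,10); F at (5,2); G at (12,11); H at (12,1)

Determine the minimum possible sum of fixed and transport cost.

Open {F1, F2}: assign each demand point to its cheapest open site.
  A→F2 5, B→F2 3, C→F1 2, D→F1 5, E→F1 5, F→F2 3, G→F1 8, H→F2 5
  transport cost 36, fixed 24 → total 60.
Compare {F1}: transport cost 68 + fixed 10 = 78.
Compare {F2}: transport cost 70 + fixed 14 = 84.

60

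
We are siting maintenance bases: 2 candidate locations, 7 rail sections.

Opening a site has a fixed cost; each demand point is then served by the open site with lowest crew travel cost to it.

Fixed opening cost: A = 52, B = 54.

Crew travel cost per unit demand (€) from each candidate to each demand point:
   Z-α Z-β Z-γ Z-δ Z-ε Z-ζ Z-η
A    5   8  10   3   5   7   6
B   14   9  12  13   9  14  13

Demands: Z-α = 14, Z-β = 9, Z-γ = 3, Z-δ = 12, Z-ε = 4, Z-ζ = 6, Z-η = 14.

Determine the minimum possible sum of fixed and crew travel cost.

406

Open {A}: assign each demand point to its cheapest open site.
  Z-α→A 14×5=70, Z-β→A 9×8=72, Z-γ→A 3×10=30, Z-δ→A 12×3=36, Z-ε→A 4×5=20, Z-ζ→A 6×7=42, Z-η→A 14×6=84
  crew travel cost 354, fixed 52 → total 406.
Compare {A, B}: crew travel cost 354 + fixed 106 = 460.
Compare {B}: crew travel cost 771 + fixed 54 = 825.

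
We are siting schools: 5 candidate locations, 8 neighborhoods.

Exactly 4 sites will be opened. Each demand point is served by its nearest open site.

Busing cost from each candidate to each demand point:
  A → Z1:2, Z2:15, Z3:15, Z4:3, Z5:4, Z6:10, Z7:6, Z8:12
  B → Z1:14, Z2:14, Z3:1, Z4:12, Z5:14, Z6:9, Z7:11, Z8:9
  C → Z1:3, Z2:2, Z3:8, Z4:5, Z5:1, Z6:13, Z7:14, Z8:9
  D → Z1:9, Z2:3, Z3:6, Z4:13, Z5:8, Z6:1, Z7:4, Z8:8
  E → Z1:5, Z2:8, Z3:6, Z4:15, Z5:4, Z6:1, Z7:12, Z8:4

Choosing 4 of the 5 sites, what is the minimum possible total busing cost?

20

Open {A, B, C, E}.
  Z1→A 2, Z2→C 2, Z3→B 1, Z4→A 3, Z5→C 1, Z6→E 1, Z7→A 6, Z8→E 4  ⇒ total 20.
Compare {B, C, D, E}: total 21.
Compare {A, B, C, D}: total 22.
No size-4 selection does better; minimum is 20.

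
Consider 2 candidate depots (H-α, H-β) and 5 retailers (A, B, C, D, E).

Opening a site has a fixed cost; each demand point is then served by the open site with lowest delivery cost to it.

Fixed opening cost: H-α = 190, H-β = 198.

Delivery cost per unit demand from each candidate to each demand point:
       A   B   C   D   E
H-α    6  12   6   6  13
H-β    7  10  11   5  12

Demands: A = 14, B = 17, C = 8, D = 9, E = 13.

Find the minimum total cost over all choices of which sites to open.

749

Open {H-α}: assign each demand point to its cheapest open site.
  A→H-α 14×6=84, B→H-α 17×12=204, C→H-α 8×6=48, D→H-α 9×6=54, E→H-α 13×13=169
  delivery cost 559, fixed 190 → total 749.
Compare {H-β}: delivery cost 557 + fixed 198 = 755.
Compare {H-α, H-β}: delivery cost 503 + fixed 388 = 891.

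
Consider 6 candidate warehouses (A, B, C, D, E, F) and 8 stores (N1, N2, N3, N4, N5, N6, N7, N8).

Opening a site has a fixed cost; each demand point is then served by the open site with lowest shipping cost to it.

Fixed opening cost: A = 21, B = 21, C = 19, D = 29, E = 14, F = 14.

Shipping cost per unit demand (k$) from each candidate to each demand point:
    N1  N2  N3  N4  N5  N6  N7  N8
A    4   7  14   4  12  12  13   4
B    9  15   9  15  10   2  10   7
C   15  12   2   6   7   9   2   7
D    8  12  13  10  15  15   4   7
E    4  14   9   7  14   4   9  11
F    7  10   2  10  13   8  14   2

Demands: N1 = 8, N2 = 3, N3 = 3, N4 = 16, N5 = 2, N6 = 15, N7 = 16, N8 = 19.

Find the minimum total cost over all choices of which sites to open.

312

Open {A, B, C, F}: assign each demand point to its cheapest open site.
  N1→A 8×4=32, N2→A 3×7=21, N3→C 3×2=6, N4→A 16×4=64, N5→C 2×7=14, N6→B 15×2=30, N7→C 16×2=32, N8→F 19×2=38
  shipping cost 237, fixed 75 → total 312.
Compare {A, B, C, E, F}: shipping cost 237 + fixed 89 = 326.
Compare {A, C, E, F}: shipping cost 267 + fixed 68 = 335.
Compare {A, B, C}: shipping cost 275 + fixed 61 = 336.
All other subsets cost ≥ 326. Minimum total cost: 312.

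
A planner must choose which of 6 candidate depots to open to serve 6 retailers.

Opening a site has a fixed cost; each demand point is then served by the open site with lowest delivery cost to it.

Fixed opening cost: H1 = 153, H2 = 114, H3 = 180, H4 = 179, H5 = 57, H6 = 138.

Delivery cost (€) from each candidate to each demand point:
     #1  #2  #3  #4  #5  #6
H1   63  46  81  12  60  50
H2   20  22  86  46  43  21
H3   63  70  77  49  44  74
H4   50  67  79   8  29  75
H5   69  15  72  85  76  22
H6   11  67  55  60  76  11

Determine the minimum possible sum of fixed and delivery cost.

Open {H2}: assign each demand point to its cheapest open site.
  #1→H2 20, #2→H2 22, #3→H2 86, #4→H2 46, #5→H2 43, #6→H2 21
  delivery cost 238, fixed 114 → total 352.
Compare {H2, H5}: delivery cost 217 + fixed 171 = 388.
Compare {H5}: delivery cost 339 + fixed 57 = 396.
Compare {H6}: delivery cost 280 + fixed 138 = 418.
All other subsets cost ≥ 388. Minimum total cost: 352.

352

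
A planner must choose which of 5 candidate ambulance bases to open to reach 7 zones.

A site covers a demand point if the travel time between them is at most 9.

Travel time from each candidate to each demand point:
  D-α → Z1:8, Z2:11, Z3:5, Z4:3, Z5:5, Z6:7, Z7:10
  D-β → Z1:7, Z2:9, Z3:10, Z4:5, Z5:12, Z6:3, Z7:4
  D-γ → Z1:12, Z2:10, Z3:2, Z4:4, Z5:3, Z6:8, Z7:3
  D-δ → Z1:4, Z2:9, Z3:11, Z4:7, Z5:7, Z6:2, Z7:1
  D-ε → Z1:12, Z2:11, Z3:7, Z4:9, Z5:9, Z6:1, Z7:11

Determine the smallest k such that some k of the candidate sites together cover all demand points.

Coverage sets (demand points within 9 of each site):
  D-α: {Z1, Z3, Z4, Z5, Z6}
  D-β: {Z1, Z2, Z4, Z6, Z7}
  D-γ: {Z3, Z4, Z5, Z6, Z7}
  D-δ: {Z1, Z2, Z4, Z5, Z6, Z7}
  D-ε: {Z3, Z4, Z5, Z6}
No single site covers all 7 demand points.
But {D-α, D-β} covers everything, so the minimum is 2.

2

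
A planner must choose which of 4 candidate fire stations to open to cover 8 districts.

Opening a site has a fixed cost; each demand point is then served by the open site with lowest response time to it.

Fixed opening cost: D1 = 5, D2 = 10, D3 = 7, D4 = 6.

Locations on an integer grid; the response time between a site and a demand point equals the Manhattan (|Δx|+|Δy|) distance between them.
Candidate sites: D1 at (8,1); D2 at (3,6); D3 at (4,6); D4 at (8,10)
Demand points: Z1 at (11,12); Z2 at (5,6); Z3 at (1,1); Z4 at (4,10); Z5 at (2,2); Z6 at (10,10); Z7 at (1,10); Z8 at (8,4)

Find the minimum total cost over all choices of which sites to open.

Open {D3, D4}: assign each demand point to its cheapest open site.
  Z1→D4 5, Z2→D3 1, Z3→D3 8, Z4→D3 4, Z5→D3 6, Z6→D4 2, Z7→D3 7, Z8→D3 6
  response time 39, fixed 13 → total 52.
Compare {D1, D4}: response time 42 + fixed 11 = 53.
Compare {D2, D4}: response time 37 + fixed 16 = 53.
Compare {D1, D3, D4}: response time 35 + fixed 18 = 53.
All other subsets cost ≥ 53. Minimum total cost: 52.

52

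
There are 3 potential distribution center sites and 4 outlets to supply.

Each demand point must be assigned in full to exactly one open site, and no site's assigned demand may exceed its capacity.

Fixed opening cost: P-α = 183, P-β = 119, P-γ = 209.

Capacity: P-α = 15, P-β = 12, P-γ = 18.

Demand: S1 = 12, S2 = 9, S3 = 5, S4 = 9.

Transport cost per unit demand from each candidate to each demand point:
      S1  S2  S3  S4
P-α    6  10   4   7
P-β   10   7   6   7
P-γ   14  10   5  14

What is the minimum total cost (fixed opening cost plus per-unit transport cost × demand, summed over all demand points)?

761

Open {P-α, P-β, P-γ}; cheapest assignment that respects the capacities:
  P-α (cap 15, load 12): S1 — cost 12×6 = 72
  P-β (cap 12, load 9): S4 — cost 9×7 = 63
  P-γ (cap 18, load 14): S2, S3 — cost 9×10 + 5×5 = 115
  Shipping 250, fixed 511 → total 761.
  Any other capacity-feasible assignment to {P-α, P-β, P-γ} ships for at least 250.
Total demand is 35 and no other set of sites has combined capacity ≥ 35, so {P-α, P-β, P-γ} is the only feasible choice of open sites. Minimum: 761.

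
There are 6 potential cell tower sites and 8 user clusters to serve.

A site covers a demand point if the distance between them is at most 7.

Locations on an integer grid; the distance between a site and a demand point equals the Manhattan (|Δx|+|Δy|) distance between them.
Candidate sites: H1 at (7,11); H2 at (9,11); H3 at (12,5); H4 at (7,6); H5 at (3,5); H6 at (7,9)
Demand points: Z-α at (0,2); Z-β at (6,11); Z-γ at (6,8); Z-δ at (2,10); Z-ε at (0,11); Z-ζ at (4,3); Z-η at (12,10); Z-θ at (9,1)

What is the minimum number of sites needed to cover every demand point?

Coverage sets (demand points within 7 of each site):
  H1: {Z-β, Z-γ, Z-δ, Z-ε, Z-η}
  H2: {Z-β, Z-γ, Z-η}
  H3: {Z-η, Z-θ}
  H4: {Z-β, Z-γ, Z-ζ, Z-θ}
  H5: {Z-α, Z-γ, Z-δ, Z-ζ}
  H6: {Z-β, Z-γ, Z-δ, Z-η}
No 2 sites suffice: every size-2 union leaves at least one demand point uncovered.
But {H1, H3, H5} covers everything, so the minimum is 3.

3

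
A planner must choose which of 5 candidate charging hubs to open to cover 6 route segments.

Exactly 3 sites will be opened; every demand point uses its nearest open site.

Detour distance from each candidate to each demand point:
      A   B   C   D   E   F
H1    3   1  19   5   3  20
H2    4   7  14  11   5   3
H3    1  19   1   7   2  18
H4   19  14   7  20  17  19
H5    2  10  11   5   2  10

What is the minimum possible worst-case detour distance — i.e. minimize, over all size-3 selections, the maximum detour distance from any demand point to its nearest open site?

Open {H1, H2, H3}.
  Farthest demand point is D at detour distance 5 (to H1); all others are ≤ 5.
With {H1, H2, H4} the worst case is 7.
With {H2, H3, H4} the worst case is 7.
No size-3 selection achieves below 5.

5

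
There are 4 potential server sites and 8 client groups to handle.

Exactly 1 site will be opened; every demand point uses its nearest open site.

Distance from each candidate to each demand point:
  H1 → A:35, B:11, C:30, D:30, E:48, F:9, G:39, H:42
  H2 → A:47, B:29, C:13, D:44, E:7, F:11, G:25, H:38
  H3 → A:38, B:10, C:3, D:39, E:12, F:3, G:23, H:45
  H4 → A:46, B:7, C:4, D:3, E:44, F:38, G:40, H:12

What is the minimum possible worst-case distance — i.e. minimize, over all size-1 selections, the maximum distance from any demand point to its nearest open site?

Open {H3}.
  Farthest demand point is H at distance 45 (to H3); all others are ≤ 45.
With {H4} the worst case is 46.
With {H2} the worst case is 47.
No size-1 selection achieves below 45.

45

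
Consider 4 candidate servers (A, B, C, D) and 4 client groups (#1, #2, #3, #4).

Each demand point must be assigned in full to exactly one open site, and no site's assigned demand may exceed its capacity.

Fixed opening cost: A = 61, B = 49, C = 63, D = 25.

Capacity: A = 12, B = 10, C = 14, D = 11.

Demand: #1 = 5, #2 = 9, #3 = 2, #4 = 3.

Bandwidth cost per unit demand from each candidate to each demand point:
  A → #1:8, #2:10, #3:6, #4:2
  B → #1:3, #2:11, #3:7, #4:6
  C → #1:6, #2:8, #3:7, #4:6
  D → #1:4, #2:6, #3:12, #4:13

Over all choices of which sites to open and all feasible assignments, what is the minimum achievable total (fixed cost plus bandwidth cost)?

175

Open {B, D}; cheapest assignment that respects the capacities:
  B (cap 10, load 10): #1, #3, #4 — cost 5×3 + 2×7 + 3×6 = 47
  D (cap 11, load 9): #2 — cost 9×6 = 54
  Shipping 101, fixed 74 → total 175.
  Any other capacity-feasible assignment to {B, D} ships for at least 101.
Compare {A, D}: its best feasible assignment gives total 198.
Compare {C, D}: its best feasible assignment gives total 204.
Every other set of open sites that can feasibly serve all demand totals ≥ 198 even under its best assignment. Minimum: 175.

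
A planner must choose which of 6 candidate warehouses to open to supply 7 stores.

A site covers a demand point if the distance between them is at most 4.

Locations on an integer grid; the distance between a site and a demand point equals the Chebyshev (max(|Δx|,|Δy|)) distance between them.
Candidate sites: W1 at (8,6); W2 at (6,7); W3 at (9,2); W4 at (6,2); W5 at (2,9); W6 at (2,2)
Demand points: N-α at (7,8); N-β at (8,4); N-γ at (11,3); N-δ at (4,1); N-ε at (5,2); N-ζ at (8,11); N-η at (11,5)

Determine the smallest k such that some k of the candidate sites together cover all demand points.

Coverage sets (demand points within 4 of each site):
  W1: {N-α, N-β, N-γ, N-ε, N-η}
  W2: {N-α, N-β, N-ζ}
  W3: {N-β, N-γ, N-ε, N-η}
  W4: {N-β, N-δ, N-ε}
  W5: {}
  W6: {N-δ, N-ε}
No 2 sites suffice: every size-2 union leaves at least one demand point uncovered.
But {W1, W2, W4} covers everything, so the minimum is 3.

3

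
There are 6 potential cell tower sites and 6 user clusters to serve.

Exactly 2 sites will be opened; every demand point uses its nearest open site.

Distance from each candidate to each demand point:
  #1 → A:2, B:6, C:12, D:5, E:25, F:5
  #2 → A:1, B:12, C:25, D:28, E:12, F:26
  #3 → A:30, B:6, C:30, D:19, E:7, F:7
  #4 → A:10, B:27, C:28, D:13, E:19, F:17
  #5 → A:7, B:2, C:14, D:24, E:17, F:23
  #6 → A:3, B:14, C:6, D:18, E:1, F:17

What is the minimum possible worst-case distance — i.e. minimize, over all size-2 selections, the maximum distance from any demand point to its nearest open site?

Open {#1, #6}.
  Farthest demand point is B at distance 6 (to #1); all others are ≤ 6.
With {#1, #2} the worst case is 12.
With {#1, #3} the worst case is 12.
No size-2 selection achieves below 6.

6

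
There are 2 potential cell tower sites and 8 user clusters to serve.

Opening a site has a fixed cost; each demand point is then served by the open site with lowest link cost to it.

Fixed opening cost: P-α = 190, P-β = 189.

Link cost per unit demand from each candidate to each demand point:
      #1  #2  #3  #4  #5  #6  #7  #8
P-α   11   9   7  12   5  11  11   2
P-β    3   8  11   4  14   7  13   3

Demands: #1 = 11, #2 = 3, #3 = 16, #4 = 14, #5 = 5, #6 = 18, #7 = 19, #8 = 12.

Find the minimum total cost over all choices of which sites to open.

957

Open {P-β}: assign each demand point to its cheapest open site.
  #1→P-β 11×3=33, #2→P-β 3×8=24, #3→P-β 16×11=176, #4→P-β 14×4=56, #5→P-β 5×14=70, #6→P-β 18×7=126, #7→P-β 19×13=247, #8→P-β 12×3=36
  link cost 768, fixed 189 → total 957.
Compare {P-α, P-β}: link cost 609 + fixed 379 = 988.
Compare {P-α}: link cost 884 + fixed 190 = 1074.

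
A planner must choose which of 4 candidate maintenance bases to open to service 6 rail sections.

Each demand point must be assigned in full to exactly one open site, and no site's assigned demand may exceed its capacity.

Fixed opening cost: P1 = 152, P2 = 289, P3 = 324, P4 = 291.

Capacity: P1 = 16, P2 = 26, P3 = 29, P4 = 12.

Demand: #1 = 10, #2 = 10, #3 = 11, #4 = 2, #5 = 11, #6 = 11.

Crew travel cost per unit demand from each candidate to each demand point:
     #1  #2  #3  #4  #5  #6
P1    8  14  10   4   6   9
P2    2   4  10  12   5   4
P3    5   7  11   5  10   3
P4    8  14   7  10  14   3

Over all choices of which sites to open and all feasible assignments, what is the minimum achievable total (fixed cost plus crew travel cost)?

1053

Open {P1, P2, P3}; cheapest assignment that respects the capacities:
  P1 (cap 16, load 13): #4, #5 — cost 2×4 + 11×6 = 74
  P2 (cap 26, load 20): #1, #2 — cost 10×2 + 10×4 = 60
  P3 (cap 29, load 22): #3, #6 — cost 11×11 + 11×3 = 154
  Shipping 288, fixed 765 → total 1053.
  Any other capacity-feasible assignment to {P1, P2, P3} ships for at least 288.
Compare {P2, P3, P4}: its best feasible assignment gives total 1169.
Compare {P1, P2, P3, P4}: its best feasible assignment gives total 1300.
Every other set of open sites that can feasibly serve all demand totals ≥ 1169 even under its best assignment. Minimum: 1053.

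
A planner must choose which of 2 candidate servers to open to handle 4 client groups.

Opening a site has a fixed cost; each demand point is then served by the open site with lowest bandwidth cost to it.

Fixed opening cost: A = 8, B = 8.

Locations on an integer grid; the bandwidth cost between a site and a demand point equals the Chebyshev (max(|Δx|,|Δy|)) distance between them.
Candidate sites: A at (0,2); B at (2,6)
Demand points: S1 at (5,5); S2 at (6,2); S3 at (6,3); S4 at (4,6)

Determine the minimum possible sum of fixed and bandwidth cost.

21

Open {B}: assign each demand point to its cheapest open site.
  S1→B 3, S2→B 4, S3→B 4, S4→B 2
  bandwidth cost 13, fixed 8 → total 21.
Compare {A}: bandwidth cost 21 + fixed 8 = 29.
Compare {A, B}: bandwidth cost 13 + fixed 16 = 29.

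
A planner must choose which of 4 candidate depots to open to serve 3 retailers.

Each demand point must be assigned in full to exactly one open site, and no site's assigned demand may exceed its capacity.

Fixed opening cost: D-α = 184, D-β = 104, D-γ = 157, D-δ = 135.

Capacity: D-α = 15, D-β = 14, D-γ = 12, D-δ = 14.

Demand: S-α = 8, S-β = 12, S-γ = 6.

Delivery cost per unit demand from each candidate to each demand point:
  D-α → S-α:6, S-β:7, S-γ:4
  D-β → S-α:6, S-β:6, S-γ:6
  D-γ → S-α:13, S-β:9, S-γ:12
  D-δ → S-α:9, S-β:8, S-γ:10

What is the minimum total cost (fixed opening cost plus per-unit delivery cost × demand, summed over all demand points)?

Open {D-β, D-δ}; cheapest assignment that respects the capacities:
  D-β (cap 14, load 14): S-α, S-γ — cost 8×6 + 6×6 = 84
  D-δ (cap 14, load 12): S-β — cost 12×8 = 96
  Shipping 180, fixed 239 → total 419.
  Any other capacity-feasible assignment to {D-β, D-δ} ships for at least 180.
Compare {D-α, D-β}: its best feasible assignment gives total 432.
Compare {D-β, D-γ}: its best feasible assignment gives total 453.
Every other set of open sites that can feasibly serve all demand totals ≥ 432 even under its best assignment. Minimum: 419.

419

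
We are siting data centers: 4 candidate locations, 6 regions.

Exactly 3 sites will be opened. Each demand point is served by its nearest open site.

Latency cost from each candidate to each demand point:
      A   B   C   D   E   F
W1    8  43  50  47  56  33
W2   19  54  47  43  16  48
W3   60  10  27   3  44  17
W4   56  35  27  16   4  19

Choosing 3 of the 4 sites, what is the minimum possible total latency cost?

Open {W1, W3, W4}.
  A→W1 8, B→W3 10, C→W3 27, D→W3 3, E→W4 4, F→W3 17  ⇒ total 69.
Compare {W2, W3, W4}: total 80.
Compare {W1, W2, W3}: total 81.
No size-3 selection does better; minimum is 69.

69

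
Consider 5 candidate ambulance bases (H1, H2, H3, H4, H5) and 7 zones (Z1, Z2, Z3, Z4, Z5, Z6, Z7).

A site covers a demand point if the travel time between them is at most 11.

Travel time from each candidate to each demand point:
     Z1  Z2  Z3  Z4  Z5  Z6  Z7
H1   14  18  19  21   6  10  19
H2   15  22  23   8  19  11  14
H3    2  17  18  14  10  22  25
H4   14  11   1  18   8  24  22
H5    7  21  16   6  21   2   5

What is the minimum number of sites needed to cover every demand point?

2

Coverage sets (demand points within 11 of each site):
  H1: {Z5, Z6}
  H2: {Z4, Z6}
  H3: {Z1, Z5}
  H4: {Z2, Z3, Z5}
  H5: {Z1, Z4, Z6, Z7}
No single site covers all 7 demand points.
But {H4, H5} covers everything, so the minimum is 2.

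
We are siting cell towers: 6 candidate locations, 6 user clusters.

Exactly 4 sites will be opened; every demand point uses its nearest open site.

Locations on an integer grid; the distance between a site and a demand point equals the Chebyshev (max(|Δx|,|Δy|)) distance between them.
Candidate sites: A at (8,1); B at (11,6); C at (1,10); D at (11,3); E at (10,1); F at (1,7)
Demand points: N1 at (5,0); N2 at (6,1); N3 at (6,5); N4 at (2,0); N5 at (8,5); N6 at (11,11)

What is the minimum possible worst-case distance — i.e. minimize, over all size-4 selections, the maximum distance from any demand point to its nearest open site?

Open {A, B, C, D}.
  Farthest demand point is N4 at distance 6 (to A); all others are ≤ 6.
With {A, B, C, E} the worst case is 6.
With {A, B, C, F} the worst case is 6.
No size-4 selection achieves below 6.

6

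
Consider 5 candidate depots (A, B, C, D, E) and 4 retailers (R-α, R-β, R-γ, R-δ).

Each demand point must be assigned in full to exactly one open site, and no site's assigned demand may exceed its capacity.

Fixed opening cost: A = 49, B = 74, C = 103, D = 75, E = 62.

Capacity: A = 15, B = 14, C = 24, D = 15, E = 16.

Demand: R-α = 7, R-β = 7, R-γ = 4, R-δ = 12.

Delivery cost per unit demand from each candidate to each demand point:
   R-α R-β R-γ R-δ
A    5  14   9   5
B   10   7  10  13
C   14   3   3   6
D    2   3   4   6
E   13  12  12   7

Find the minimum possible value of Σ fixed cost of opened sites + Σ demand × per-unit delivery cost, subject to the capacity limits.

292

Open {A, C}; cheapest assignment that respects the capacities:
  A (cap 15, load 7): R-α — cost 7×5 = 35
  C (cap 24, load 23): R-β, R-γ, R-δ — cost 7×3 + 4×3 + 12×6 = 105
  Shipping 140, fixed 152 → total 292.
  Any other capacity-feasible assignment to {A, C} ships for at least 140.
Compare {C, D}: its best feasible assignment gives total 297.
Compare {D, E}: its best feasible assignment gives total 304.
Every other set of open sites that can feasibly serve all demand totals ≥ 297 even under its best assignment. Minimum: 292.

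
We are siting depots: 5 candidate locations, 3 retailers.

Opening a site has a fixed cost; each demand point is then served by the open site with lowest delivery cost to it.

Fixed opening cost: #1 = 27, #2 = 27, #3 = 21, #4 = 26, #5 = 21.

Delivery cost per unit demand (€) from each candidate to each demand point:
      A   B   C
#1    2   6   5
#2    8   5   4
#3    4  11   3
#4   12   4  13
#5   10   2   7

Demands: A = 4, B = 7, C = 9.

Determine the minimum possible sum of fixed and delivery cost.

99

Open {#3, #5}: assign each demand point to its cheapest open site.
  A→#3 4×4=16, B→#5 7×2=14, C→#3 9×3=27
  delivery cost 57, fixed 42 → total 99.
Compare {#1, #5}: delivery cost 67 + fixed 48 = 115.
Compare {#3, #4}: delivery cost 71 + fixed 47 = 118.
Compare {#1, #3, #5}: delivery cost 49 + fixed 69 = 118.
All other subsets cost ≥ 115. Minimum total cost: 99.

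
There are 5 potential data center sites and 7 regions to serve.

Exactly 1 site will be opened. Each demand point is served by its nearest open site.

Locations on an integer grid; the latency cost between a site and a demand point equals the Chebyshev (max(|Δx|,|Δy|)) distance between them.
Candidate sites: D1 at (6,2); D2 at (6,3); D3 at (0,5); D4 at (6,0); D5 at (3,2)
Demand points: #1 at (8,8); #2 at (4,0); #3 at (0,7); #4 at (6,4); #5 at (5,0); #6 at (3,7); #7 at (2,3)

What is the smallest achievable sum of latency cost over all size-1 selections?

24

Open {D5}.
  #1→D5 6, #2→D5 2, #3→D5 5, #4→D5 3, #5→D5 2, #6→D5 5, #7→D5 1  ⇒ total 24.
Compare {D2}: total 26.
Compare {D1}: total 27.
No size-1 selection does better; minimum is 24.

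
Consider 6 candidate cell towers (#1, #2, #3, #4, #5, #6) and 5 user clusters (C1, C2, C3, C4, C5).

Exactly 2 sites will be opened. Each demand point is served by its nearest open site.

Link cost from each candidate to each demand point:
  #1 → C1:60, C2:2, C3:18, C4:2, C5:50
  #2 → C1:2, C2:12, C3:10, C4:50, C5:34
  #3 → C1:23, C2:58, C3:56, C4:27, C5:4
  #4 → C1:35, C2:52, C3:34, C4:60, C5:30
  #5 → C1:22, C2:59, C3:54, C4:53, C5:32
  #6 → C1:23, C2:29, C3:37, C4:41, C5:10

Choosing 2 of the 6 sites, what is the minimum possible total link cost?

Open {#1, #3}.
  C1→#3 23, C2→#1 2, C3→#1 18, C4→#1 2, C5→#3 4  ⇒ total 49.
Compare {#1, #2}: total 50.
Compare {#1, #6}: total 55.
No size-2 selection does better; minimum is 49.

49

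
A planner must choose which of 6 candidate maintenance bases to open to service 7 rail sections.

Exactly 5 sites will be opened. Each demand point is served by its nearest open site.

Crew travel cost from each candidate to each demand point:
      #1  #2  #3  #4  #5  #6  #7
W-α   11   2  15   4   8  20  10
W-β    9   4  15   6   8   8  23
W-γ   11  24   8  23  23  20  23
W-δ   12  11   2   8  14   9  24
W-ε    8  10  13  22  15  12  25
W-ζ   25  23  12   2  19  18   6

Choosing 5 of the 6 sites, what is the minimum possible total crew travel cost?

Open {W-α, W-β, W-δ, W-ε, W-ζ}.
  #1→W-ε 8, #2→W-α 2, #3→W-δ 2, #4→W-ζ 2, #5→W-α 8, #6→W-β 8, #7→W-ζ 6  ⇒ total 36.
Compare {W-α, W-β, W-γ, W-δ, W-ζ}: total 37.
Compare {W-α, W-γ, W-δ, W-ε, W-ζ}: total 37.
No size-5 selection does better; minimum is 36.

36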